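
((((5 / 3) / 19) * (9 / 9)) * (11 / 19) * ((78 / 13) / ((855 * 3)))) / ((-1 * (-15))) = 22 / 2777895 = 0.00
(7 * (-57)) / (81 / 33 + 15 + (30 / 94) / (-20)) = -275044 / 12021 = -22.88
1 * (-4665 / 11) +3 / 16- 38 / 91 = -6795925 / 16016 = -424.32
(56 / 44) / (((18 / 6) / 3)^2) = 14 / 11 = 1.27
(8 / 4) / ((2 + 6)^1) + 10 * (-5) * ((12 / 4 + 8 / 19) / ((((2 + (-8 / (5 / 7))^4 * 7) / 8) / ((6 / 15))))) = 49308143 / 201232572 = 0.25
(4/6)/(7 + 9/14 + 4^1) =28/489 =0.06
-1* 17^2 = -289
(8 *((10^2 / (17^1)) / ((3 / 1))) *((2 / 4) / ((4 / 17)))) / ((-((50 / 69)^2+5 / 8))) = -253920 / 8761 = -28.98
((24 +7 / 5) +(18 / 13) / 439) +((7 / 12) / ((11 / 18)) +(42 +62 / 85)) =737303869 / 10672090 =69.09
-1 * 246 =-246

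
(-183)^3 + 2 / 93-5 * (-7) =-6128451.98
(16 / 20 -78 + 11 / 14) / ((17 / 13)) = -69537 / 1190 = -58.43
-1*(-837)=837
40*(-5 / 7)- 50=-550 / 7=-78.57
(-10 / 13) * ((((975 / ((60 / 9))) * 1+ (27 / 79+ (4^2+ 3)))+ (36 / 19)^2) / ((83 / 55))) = -5307385325 / 61544002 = -86.24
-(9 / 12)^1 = -3 / 4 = -0.75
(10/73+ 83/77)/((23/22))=13658/11753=1.16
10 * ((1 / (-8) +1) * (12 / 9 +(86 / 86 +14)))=1715 / 12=142.92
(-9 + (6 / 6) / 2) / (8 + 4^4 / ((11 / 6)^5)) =-2737867 / 6558128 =-0.42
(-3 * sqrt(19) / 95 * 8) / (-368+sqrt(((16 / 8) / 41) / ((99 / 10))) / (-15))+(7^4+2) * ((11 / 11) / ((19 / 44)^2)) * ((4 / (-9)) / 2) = -1033824 / 361 - 108 * sqrt(42845) / 587476929505+80660448 * sqrt(19) / 117495385901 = -2863.78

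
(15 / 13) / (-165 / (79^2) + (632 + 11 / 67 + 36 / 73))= 457870965 / 251041541296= 0.00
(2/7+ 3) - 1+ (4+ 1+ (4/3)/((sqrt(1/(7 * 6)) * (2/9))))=51/7+ 6 * sqrt(42)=46.17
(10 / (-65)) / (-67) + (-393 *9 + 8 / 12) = -9240433 / 2613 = -3536.33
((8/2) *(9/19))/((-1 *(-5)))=36/95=0.38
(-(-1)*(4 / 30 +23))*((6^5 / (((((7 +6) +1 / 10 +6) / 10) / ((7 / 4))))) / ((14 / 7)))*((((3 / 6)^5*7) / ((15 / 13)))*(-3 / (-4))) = 17904159 / 1528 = 11717.38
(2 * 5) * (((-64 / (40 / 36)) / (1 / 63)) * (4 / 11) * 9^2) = -11757312 / 11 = -1068846.55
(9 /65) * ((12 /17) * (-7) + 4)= -144 /1105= -0.13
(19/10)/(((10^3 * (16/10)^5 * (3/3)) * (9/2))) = 95/2359296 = 0.00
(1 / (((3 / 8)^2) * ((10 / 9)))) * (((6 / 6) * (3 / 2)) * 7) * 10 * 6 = 4032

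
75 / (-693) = -25 / 231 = -0.11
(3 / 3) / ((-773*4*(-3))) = 1 / 9276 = 0.00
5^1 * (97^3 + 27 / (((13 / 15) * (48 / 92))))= 237310505 / 52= 4563663.56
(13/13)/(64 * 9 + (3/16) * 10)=8/4623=0.00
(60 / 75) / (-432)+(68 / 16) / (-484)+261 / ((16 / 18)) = 76739051 / 261360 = 293.61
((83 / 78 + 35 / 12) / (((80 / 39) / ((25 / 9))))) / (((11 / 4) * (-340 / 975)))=-67275 / 11968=-5.62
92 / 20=23 / 5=4.60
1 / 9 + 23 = 23.11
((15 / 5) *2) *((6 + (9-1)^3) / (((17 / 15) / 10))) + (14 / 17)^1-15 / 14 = 6526741 / 238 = 27423.28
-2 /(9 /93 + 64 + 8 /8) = -31 /1009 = -0.03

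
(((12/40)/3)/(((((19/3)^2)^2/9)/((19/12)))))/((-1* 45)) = -27/1371800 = -0.00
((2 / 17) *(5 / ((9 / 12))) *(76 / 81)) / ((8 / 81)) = 380 / 51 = 7.45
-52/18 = -26/9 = -2.89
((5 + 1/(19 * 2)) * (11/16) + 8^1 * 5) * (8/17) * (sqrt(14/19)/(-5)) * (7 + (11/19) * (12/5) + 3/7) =-38733186 * sqrt(266)/20405525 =-30.96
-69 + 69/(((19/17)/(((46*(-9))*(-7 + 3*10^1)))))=-11170617/19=-587927.21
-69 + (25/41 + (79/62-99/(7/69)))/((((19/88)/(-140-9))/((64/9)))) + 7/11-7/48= 1279811333665819/267764112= 4779622.35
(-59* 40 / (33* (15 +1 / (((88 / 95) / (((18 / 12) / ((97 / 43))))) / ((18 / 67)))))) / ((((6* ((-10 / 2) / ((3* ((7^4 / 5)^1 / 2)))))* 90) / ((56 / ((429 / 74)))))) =30521118312832 / 2516109935625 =12.13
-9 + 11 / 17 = -142 / 17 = -8.35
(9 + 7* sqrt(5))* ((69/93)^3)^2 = 4.11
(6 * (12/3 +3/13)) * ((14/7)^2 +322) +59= 108347/13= 8334.38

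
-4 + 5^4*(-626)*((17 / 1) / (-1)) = 6651246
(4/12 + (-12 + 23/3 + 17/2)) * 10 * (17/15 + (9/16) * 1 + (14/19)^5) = 3410550159/39617584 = 86.09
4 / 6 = 2 / 3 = 0.67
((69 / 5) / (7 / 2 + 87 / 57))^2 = 6874884 / 912025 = 7.54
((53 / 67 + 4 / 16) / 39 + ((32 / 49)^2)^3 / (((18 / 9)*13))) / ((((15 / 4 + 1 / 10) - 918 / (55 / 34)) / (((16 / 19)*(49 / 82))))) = -629693290207960 / 23766279503742607741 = -0.00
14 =14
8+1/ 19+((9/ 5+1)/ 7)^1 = 803/ 95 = 8.45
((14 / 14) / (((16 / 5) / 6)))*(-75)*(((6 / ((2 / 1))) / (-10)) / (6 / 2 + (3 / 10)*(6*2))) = 1125 / 176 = 6.39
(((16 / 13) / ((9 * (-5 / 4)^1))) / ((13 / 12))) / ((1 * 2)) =-128 / 2535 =-0.05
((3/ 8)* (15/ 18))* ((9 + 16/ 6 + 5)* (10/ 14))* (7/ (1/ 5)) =3125/ 24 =130.21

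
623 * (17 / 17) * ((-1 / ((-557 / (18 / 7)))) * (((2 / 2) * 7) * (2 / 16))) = 5607 / 2228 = 2.52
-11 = -11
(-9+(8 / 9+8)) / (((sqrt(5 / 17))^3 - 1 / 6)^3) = 1156939573680*sqrt(85) / 70444997+10666681391928 / 70444997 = 302833.96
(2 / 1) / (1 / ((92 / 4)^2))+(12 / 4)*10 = 1088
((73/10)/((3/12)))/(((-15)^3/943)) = -137678/16875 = -8.16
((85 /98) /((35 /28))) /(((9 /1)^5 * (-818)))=-17 /1183401009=-0.00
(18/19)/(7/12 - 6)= -216/1235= -0.17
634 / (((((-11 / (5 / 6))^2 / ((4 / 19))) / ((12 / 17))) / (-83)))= -5262200 / 117249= -44.88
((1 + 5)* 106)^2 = 404496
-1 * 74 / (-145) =74 / 145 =0.51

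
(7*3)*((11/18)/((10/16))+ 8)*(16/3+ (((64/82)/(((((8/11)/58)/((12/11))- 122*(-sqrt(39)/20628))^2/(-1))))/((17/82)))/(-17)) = 740181736363102660582592/17556175512513550125- 7294735775357792907264*sqrt(39)/1950686168057061125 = 18807.13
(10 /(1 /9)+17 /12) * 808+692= 223670 /3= 74556.67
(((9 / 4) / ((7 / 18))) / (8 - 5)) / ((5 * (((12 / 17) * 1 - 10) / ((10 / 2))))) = -459 / 2212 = -0.21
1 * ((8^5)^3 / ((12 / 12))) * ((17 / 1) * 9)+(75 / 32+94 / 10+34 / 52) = 11197074573549921467 / 2080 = 5383208929591308.40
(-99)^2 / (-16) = -9801 / 16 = -612.56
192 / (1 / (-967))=-185664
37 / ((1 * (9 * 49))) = 0.08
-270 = -270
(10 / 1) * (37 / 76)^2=6845 / 2888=2.37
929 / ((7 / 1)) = 929 / 7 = 132.71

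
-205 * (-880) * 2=360800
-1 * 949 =-949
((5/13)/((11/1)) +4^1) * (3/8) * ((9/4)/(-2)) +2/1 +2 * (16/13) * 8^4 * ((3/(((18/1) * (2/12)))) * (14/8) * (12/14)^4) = 29897933587/3139136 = 9524.26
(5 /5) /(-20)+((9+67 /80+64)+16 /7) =76.07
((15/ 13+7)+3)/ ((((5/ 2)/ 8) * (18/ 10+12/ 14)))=16240/ 1209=13.43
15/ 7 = 2.14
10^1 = 10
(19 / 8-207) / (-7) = 1637 / 56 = 29.23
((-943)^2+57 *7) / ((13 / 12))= 10675776 / 13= 821213.54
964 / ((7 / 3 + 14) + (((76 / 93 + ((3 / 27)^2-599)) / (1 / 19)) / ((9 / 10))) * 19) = -21785436 / 5421872543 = -0.00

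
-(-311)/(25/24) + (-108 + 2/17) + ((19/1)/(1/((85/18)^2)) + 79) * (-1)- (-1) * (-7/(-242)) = -5198145473/16661700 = -311.98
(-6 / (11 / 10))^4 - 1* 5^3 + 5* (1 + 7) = 11715515 / 14641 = 800.19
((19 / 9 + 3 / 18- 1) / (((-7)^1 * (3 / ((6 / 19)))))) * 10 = -230 / 1197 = -0.19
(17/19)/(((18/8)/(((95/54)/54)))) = 85/6561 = 0.01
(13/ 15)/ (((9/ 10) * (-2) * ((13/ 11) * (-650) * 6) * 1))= 11/ 105300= 0.00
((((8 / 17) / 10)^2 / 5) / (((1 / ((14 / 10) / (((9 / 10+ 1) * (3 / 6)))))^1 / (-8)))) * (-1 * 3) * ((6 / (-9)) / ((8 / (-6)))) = 5376 / 686375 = 0.01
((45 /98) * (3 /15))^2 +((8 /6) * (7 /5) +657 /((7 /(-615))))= -8315181773 /144060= -57720.27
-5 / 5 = -1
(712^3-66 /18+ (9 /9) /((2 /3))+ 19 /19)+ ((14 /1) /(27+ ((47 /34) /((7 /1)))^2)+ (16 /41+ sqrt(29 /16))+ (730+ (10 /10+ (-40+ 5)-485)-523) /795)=sqrt(29) /4+ 36038397249083952277 /99844808430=360944128.70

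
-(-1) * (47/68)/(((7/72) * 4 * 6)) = 0.30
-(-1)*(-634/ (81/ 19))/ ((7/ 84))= -48184/ 27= -1784.59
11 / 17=0.65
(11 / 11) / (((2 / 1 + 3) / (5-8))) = -0.60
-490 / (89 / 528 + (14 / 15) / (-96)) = -1940400 / 629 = -3084.90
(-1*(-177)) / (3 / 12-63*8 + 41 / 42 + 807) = 14868 / 25555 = 0.58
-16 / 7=-2.29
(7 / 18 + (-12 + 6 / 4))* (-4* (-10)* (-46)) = 167440 / 9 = 18604.44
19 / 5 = 3.80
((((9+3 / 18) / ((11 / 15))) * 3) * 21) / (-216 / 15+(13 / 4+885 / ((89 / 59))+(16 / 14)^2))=68685750 / 50312117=1.37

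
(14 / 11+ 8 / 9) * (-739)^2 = 116869894 / 99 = 1180503.98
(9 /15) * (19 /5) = 57 /25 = 2.28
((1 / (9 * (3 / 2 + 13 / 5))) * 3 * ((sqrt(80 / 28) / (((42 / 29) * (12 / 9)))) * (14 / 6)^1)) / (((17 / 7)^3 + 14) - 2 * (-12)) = 7105 * sqrt(35) / 13244886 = 0.00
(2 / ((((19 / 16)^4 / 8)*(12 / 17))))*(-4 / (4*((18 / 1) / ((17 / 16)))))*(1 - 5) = 9469952 / 3518667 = 2.69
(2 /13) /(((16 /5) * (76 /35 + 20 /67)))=11725 /602368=0.02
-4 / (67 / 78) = -312 / 67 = -4.66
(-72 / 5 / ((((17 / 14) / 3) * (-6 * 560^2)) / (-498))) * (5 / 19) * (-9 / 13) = 20169 / 11757200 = 0.00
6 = 6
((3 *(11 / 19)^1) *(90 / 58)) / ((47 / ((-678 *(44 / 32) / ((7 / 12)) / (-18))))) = 1845855 / 362558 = 5.09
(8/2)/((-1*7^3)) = -0.01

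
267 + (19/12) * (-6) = 515/2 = 257.50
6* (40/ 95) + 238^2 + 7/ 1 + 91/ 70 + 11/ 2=5382731/ 95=56660.33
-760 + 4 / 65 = -49396 / 65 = -759.94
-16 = -16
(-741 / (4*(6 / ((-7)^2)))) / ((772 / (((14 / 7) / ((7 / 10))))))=-8645 / 1544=-5.60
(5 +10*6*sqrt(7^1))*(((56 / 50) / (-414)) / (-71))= 14 / 73485 +56*sqrt(7) / 24495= 0.01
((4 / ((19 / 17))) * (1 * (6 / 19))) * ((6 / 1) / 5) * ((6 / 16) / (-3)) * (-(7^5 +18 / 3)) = 5144778 / 1805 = 2850.29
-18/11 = -1.64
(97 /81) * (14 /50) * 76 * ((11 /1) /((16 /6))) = 105.12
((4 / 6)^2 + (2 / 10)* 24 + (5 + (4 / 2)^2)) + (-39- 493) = -23299 / 45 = -517.76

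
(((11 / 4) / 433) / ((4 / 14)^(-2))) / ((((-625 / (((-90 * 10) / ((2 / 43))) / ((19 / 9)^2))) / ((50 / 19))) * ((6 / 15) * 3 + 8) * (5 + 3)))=1724085 / 13388521076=0.00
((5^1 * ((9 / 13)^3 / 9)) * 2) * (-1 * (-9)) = 7290 / 2197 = 3.32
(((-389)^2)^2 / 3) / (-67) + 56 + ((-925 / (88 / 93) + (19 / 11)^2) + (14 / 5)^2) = -554137119981347 / 4864200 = -113921532.83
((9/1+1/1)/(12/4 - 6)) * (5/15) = -1.11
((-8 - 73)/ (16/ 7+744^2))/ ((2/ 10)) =-2835/ 3874768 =-0.00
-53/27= -1.96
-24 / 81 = -0.30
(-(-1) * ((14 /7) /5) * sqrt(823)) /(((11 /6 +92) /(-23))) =-2.81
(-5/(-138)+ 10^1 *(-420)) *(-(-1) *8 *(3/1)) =-2318380/23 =-100799.13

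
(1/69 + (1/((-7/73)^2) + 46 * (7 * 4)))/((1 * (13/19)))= 89727082/43953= 2041.43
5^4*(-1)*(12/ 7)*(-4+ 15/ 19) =457500/ 133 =3439.85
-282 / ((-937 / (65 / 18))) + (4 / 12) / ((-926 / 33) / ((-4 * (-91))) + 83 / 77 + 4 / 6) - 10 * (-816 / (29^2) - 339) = 80521726478677 / 23675970765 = 3400.99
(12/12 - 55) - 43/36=-1987/36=-55.19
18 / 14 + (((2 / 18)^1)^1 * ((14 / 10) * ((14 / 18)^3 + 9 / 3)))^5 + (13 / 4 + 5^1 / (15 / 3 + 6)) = 18858040985243033906593 / 3744560961389534070708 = 5.04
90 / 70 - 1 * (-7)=58 / 7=8.29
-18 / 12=-3 / 2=-1.50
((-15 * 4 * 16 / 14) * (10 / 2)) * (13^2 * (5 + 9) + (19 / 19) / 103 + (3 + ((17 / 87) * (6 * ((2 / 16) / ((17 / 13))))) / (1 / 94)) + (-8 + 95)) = -17682162000 / 20909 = -845672.29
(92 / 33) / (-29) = -0.10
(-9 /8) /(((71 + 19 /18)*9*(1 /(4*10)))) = -90 /1297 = -0.07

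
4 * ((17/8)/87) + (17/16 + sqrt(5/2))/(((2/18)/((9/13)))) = 121567/18096 + 81 * sqrt(10)/26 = 16.57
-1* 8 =-8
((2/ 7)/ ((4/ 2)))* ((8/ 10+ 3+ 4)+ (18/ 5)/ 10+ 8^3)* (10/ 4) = 6502/ 35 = 185.77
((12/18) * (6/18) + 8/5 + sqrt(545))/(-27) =-sqrt(545)/27 -82/1215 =-0.93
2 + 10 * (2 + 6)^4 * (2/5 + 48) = 1982466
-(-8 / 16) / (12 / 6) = 1 / 4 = 0.25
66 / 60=11 / 10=1.10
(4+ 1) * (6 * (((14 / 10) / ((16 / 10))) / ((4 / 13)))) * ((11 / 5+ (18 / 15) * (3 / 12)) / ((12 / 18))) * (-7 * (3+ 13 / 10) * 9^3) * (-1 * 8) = 898561755 / 16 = 56160109.69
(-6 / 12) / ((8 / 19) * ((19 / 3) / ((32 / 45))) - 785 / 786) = -786 / 4325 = -0.18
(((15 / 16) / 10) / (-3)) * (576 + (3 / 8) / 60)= -92161 / 5120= -18.00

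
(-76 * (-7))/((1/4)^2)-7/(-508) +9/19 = 82162529/9652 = 8512.49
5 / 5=1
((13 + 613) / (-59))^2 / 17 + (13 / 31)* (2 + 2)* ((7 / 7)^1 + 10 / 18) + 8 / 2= 218455792 / 16510383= 13.23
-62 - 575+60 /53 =-33701 /53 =-635.87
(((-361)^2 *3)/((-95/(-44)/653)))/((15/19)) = 3744382972/25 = 149775318.88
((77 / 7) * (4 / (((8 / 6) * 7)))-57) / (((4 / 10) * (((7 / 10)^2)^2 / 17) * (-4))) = 38887500 / 16807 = 2313.77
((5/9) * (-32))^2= 25600/81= 316.05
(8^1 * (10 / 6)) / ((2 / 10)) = 200 / 3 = 66.67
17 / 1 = 17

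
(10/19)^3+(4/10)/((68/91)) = 794169/1166030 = 0.68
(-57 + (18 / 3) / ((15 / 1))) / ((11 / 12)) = -3396 / 55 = -61.75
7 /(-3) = -2.33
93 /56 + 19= 1157 /56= 20.66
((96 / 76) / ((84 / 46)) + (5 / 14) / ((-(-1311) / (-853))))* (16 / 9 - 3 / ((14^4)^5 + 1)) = 11286512983849218591315367355 / 13820824440681095230585472322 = 0.82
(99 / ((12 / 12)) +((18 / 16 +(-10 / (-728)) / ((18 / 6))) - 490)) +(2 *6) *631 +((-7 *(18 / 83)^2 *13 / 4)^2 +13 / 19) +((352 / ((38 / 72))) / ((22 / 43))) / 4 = 14789383173396385 / 1969330488216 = 7509.85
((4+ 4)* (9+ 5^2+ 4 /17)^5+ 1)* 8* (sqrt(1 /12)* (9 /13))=601532124.56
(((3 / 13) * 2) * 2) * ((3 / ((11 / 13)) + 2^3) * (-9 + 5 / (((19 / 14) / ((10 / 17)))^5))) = -47811608436414588 / 502746029191549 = -95.10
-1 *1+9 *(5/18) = 3/2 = 1.50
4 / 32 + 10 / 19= 99 / 152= 0.65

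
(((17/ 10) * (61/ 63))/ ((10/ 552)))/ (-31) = -47702/ 16275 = -2.93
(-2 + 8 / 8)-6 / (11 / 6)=-47 / 11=-4.27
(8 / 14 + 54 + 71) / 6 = 293 / 14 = 20.93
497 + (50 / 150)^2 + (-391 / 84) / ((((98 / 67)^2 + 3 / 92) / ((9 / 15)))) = 140103384457 / 282566025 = 495.83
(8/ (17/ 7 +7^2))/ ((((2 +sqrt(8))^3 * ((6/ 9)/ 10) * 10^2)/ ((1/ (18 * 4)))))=0.00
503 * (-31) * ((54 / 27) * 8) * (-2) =498976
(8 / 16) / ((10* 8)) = 1 / 160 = 0.01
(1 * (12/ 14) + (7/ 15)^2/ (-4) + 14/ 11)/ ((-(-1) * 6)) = 0.35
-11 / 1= -11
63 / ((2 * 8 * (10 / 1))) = 63 / 160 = 0.39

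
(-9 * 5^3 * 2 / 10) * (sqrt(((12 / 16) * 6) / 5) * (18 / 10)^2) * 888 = -614132.03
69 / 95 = 0.73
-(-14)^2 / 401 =-0.49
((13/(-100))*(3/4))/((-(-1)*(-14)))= 39/5600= 0.01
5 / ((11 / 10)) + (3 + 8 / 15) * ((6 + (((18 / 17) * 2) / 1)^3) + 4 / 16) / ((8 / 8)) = 195147767 / 3242580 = 60.18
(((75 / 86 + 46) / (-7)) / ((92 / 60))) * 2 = -60465 / 6923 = -8.73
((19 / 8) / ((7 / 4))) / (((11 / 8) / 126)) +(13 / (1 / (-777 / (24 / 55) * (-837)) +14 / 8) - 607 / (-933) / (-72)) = 8127423497284997 / 61672697357832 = 131.78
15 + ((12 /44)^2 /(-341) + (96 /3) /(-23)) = 13.61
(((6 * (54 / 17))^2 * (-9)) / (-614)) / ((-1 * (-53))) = 0.10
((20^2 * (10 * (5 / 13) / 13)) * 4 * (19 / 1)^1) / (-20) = -76000 / 169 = -449.70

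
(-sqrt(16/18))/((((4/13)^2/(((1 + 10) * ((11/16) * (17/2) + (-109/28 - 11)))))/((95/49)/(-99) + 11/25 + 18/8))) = 443762618897 * sqrt(2)/237081600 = 2647.08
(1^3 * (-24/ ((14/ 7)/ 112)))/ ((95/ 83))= -111552/ 95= -1174.23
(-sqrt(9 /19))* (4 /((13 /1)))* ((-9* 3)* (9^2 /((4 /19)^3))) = 2368521* sqrt(19) /208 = 49635.31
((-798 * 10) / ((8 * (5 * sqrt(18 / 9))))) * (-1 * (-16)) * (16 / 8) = -3192 * sqrt(2) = -4514.17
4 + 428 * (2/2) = 432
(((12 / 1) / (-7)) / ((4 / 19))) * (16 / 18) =-152 / 21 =-7.24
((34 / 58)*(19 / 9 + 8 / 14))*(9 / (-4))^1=-2873 / 812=-3.54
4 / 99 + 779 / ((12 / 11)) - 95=245173 / 396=619.12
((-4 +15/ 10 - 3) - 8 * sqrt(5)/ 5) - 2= -11.08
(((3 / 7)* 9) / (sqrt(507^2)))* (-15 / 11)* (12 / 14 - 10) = 0.09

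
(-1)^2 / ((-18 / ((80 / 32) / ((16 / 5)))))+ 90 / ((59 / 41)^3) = 3567730165 / 118298304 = 30.16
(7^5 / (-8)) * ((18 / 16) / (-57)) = 50421 / 1216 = 41.46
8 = 8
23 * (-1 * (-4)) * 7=644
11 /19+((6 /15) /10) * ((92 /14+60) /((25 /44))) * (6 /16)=194216 /83125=2.34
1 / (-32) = -1 / 32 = -0.03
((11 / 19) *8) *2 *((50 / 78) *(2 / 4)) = 2200 / 741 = 2.97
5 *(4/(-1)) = -20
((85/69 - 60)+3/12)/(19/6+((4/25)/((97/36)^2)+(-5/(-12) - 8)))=3799118975/285308491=13.32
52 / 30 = 26 / 15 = 1.73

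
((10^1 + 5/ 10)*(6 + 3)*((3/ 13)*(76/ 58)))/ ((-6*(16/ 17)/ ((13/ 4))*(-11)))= 61047/ 40832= 1.50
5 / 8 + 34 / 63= 587 / 504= 1.16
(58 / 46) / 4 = 29 / 92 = 0.32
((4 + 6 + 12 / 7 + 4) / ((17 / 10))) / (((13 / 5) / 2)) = 7.11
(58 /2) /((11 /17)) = 493 /11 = 44.82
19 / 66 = 0.29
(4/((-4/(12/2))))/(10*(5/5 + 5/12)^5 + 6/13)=-9704448/93037201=-0.10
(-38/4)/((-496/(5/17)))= 95/16864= 0.01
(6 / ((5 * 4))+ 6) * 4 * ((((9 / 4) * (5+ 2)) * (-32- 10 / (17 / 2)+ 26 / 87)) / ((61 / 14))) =-450325386 / 150365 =-2994.88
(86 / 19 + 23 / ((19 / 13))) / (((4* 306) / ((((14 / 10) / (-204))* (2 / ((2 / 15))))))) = -2695 / 1581408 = -0.00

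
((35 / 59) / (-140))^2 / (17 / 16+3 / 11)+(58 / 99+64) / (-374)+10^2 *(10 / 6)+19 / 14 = 35587788492617 / 212019947370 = 167.85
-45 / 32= -1.41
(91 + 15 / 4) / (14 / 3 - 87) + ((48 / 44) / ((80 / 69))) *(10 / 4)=26115 / 21736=1.20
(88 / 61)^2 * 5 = 38720 / 3721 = 10.41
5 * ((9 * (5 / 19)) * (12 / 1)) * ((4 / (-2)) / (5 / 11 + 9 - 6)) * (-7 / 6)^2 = -40425 / 361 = -111.98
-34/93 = -0.37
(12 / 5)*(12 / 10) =72 / 25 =2.88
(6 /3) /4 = 1 /2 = 0.50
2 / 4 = 1 / 2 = 0.50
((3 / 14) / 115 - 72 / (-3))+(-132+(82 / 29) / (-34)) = -85787371 / 793730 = -108.08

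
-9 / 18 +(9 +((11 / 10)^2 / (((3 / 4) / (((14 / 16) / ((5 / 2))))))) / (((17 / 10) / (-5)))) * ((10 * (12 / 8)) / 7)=1812 / 119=15.23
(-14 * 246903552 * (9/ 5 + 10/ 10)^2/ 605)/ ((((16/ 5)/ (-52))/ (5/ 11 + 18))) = 446982832977408/ 33275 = 13432992726.59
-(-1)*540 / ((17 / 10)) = 5400 / 17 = 317.65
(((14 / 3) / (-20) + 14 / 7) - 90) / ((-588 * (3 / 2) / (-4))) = -2647 / 6615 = -0.40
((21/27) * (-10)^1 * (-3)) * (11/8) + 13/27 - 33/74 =128347/3996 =32.12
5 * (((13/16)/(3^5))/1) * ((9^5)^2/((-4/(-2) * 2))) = 932678955/64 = 14573108.67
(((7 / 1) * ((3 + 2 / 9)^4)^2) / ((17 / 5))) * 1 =23925.61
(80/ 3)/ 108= 20/ 81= 0.25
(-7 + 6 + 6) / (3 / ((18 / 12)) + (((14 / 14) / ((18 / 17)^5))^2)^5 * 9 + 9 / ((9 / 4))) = 64473722508994897426019642708781535108281120479128831169396736 / 84028495157223240587373725726822440096380181941991967615271533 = 0.77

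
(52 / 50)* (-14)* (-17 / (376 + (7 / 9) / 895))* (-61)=-608100948 / 15143435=-40.16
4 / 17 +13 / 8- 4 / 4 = 117 / 136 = 0.86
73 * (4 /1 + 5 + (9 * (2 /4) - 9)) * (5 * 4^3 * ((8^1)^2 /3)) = 2242560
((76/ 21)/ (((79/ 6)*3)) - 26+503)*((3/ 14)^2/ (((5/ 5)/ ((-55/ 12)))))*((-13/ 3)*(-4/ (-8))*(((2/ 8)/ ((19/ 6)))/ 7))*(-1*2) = -565918925/ 115324832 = -4.91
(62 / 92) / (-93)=-1 / 138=-0.01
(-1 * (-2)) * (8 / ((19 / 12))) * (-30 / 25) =-1152 / 95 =-12.13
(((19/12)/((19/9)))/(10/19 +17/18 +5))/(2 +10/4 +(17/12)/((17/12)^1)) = 513/24343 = 0.02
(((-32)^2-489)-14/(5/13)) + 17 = 2578/5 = 515.60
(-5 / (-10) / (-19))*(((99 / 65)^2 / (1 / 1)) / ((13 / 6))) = -0.03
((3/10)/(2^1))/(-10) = -3/200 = -0.02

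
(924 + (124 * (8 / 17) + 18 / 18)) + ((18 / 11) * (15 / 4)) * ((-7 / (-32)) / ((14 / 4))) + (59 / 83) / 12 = 1465871335 / 1490016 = 983.80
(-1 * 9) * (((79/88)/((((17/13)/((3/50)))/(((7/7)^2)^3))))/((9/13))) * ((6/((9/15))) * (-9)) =360477/7480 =48.19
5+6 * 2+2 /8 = 69 /4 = 17.25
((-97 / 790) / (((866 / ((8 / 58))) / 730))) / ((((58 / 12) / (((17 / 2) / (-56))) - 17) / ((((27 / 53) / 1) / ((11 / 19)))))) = 370520406 / 1440639332759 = 0.00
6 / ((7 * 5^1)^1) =0.17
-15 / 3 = -5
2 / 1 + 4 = 6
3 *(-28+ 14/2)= -63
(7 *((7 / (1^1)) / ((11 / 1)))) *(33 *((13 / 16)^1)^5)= 54580071 / 1048576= 52.05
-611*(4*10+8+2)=-30550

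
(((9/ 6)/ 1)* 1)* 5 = 15/ 2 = 7.50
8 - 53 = -45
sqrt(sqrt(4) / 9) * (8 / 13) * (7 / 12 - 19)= -34 * sqrt(2) / 9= -5.34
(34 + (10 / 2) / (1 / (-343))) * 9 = -15129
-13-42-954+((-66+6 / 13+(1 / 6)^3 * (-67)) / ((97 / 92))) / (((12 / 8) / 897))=-100456258 / 2619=-38356.72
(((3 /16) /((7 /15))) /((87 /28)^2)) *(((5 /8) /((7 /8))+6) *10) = 2350 /841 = 2.79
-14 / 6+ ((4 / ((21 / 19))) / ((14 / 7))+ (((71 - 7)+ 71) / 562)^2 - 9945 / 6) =-1657.97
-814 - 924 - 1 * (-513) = -1225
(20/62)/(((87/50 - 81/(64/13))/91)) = -208000/104253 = -2.00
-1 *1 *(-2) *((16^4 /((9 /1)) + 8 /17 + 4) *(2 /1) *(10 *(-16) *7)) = -4994286080 /153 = -32642392.68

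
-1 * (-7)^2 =-49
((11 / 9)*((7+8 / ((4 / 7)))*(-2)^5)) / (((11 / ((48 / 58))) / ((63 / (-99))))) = 12544 / 319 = 39.32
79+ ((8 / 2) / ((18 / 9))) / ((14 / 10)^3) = 27347 / 343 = 79.73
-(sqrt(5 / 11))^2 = -5 / 11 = -0.45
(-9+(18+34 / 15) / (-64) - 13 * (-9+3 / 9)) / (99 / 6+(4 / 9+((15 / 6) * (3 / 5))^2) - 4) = 18603 / 2735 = 6.80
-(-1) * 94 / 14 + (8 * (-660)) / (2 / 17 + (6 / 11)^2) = -5427613 / 427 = -12711.04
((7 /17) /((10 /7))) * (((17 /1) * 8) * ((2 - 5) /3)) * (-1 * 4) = 784 /5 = 156.80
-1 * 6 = -6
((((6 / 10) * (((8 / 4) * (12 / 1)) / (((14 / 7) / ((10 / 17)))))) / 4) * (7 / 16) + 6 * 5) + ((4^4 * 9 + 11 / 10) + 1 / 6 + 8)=4781209 / 2040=2343.73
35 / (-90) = -7 / 18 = -0.39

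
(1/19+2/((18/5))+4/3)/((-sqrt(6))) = -166 * sqrt(6)/513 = -0.79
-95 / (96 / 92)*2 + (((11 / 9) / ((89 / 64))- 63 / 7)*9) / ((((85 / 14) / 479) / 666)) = -69729557857 / 18156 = -3840579.30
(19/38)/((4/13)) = 13/8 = 1.62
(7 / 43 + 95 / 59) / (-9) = -4498 / 22833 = -0.20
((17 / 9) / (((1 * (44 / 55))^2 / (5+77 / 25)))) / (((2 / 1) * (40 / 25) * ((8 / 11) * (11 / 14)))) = 13.04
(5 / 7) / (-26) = -5 / 182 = -0.03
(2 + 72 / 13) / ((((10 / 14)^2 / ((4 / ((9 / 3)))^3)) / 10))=614656 / 1755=350.23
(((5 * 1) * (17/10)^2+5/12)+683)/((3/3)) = 10468/15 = 697.87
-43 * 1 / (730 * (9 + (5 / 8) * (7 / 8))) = -1376 / 223015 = -0.01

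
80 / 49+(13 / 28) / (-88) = 28069 / 17248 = 1.63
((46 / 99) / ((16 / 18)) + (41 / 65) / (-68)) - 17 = -200394 / 12155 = -16.49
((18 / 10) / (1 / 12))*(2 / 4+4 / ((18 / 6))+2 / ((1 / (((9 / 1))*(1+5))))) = 11862 / 5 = 2372.40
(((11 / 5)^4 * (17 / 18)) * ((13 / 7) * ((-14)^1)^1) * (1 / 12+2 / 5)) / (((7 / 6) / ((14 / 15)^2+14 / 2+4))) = -250631065399 / 88593750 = -2828.99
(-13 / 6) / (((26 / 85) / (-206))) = 8755 / 6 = 1459.17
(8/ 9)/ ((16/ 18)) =1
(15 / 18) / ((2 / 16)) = 20 / 3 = 6.67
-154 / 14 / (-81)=11 / 81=0.14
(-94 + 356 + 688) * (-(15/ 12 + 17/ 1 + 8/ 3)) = -119225/ 6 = -19870.83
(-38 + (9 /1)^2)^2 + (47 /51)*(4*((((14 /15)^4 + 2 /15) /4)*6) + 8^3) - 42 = 1965474979 /860625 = 2283.78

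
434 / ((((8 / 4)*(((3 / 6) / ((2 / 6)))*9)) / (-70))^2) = 2126600 / 729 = 2917.15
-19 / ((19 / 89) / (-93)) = 8277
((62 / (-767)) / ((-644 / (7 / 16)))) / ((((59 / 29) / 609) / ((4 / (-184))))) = -547491 / 1532085568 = -0.00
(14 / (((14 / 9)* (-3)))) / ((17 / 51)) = -9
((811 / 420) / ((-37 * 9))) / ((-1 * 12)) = 811 / 1678320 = 0.00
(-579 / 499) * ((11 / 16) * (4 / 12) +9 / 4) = -22967 / 7984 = -2.88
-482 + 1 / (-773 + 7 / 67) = -24959955 / 51784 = -482.00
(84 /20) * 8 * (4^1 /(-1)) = -134.40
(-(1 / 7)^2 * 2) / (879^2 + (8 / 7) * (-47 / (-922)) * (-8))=-922 / 17453177021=-0.00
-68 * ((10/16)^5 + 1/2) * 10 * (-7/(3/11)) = 42562135/4096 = 10391.15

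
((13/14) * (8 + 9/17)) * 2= 1885/119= 15.84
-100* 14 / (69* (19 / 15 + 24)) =-7000 / 8717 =-0.80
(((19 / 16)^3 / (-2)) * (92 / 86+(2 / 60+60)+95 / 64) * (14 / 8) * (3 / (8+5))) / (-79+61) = 124046914943 / 105507717120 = 1.18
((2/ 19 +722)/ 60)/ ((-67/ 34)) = -23324/ 3819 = -6.11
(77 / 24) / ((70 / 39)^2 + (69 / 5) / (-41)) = 8002995 / 7196408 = 1.11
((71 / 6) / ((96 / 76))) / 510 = 1349 / 73440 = 0.02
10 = 10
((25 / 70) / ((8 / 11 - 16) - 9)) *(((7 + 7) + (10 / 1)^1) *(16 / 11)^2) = -5120 / 6853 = -0.75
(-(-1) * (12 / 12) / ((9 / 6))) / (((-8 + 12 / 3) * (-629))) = 1 / 3774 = 0.00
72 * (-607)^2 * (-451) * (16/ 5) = -191428414848/ 5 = -38285682969.60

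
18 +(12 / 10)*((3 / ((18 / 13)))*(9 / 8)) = 837 / 40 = 20.92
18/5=3.60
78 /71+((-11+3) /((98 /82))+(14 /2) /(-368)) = -7187841 /1280272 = -5.61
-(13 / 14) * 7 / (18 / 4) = -13 / 9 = -1.44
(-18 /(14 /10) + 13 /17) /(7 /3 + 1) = -4317 /1190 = -3.63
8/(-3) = -8/3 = -2.67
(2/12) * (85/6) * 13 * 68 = 18785/9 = 2087.22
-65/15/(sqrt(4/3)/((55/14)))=-715 * sqrt(3)/84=-14.74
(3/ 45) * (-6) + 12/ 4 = 13/ 5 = 2.60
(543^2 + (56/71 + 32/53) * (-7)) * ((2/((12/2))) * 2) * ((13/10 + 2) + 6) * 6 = 10968020.19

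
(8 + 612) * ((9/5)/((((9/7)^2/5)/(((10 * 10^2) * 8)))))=243040000/9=27004444.44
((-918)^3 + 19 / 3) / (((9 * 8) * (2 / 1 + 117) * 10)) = -2320861877 / 257040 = -9029.19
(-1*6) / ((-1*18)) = 1 / 3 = 0.33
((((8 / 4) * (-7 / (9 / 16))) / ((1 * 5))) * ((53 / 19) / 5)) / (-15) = 0.19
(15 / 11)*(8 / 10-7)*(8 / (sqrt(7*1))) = -744*sqrt(7) / 77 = -25.56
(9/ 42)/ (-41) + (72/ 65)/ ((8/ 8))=41133/ 37310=1.10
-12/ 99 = -4/ 33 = -0.12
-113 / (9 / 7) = -791 / 9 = -87.89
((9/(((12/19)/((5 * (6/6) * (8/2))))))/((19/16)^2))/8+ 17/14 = 7043/266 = 26.48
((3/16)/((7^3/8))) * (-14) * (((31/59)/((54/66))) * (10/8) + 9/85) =-164041/2948820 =-0.06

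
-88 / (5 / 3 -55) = 33 / 20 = 1.65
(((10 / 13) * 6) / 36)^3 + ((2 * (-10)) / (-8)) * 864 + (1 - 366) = 1795.00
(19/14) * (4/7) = 38/49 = 0.78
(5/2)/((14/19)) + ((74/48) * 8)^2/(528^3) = 31463571823/9273470976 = 3.39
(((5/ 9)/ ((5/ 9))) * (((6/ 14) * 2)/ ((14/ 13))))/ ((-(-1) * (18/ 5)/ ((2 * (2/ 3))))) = 130/ 441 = 0.29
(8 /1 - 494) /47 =-486 /47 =-10.34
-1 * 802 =-802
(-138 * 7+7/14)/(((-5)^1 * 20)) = 1931/200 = 9.66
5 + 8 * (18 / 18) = 13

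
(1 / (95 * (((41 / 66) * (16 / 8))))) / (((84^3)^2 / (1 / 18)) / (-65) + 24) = -143 / 1641966999368104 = -0.00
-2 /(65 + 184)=-2 /249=-0.01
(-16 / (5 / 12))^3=-56623.10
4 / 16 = 1 / 4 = 0.25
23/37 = 0.62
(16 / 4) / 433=4 / 433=0.01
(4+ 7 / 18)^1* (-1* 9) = -79 / 2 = -39.50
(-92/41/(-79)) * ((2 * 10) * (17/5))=6256/3239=1.93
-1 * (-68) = 68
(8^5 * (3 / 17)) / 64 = 1536 / 17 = 90.35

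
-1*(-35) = 35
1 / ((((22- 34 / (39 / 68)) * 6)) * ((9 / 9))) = -13 / 2908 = -0.00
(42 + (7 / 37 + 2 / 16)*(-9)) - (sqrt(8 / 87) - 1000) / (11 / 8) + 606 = 4468681 / 3256 - 16*sqrt(174) / 957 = 1372.22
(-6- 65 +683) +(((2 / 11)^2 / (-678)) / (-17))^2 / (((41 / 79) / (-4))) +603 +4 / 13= 314978880873890279 / 259176242253357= 1215.31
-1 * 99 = -99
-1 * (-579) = 579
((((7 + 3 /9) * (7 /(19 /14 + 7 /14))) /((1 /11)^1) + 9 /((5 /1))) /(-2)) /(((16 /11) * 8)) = -656051 /49920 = -13.14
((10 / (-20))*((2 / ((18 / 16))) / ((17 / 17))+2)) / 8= -17 / 72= -0.24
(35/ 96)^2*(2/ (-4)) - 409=-7539913/ 18432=-409.07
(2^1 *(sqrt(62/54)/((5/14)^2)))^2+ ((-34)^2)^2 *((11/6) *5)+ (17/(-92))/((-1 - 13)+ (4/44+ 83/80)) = 53854702818254764/4396291875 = 12250028.97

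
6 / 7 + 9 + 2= 83 / 7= 11.86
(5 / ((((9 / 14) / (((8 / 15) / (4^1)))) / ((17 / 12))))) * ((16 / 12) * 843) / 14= 9554 / 81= 117.95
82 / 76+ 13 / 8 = 411 / 152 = 2.70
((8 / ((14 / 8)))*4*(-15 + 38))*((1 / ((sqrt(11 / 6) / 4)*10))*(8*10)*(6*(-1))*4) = -238550.47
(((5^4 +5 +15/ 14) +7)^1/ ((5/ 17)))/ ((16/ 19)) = 2885359/ 1120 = 2576.21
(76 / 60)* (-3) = -19 / 5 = -3.80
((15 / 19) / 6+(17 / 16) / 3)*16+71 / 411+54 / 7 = 285322 / 18221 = 15.66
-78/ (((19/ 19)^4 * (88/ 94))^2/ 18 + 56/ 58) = -1729647/ 22490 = -76.91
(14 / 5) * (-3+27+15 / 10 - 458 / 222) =65.62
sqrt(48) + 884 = 4 * sqrt(3) + 884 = 890.93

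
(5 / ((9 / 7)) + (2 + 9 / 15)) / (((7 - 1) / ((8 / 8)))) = 146 / 135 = 1.08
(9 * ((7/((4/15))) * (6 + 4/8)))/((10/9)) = 22113/16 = 1382.06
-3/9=-1/3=-0.33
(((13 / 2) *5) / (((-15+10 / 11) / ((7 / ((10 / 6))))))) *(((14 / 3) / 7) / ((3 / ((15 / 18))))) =-1001 / 558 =-1.79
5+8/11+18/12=159/22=7.23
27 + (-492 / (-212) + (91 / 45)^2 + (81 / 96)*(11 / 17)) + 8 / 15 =2013658277 / 58384800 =34.49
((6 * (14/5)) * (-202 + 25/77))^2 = 34725577104/3025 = 11479529.62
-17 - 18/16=-145/8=-18.12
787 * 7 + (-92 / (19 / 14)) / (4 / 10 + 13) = 7006517 / 1273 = 5503.94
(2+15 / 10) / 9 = 7 / 18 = 0.39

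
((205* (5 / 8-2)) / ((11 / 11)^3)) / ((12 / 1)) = -2255 / 96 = -23.49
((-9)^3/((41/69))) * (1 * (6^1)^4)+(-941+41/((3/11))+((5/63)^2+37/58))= -1590792.36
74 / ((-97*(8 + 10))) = -37 / 873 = -0.04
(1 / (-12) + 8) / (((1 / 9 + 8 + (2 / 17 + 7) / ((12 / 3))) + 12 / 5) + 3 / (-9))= 24225 / 36589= 0.66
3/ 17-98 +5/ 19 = -31512/ 323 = -97.56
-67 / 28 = -2.39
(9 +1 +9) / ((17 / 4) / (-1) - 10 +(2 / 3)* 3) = -76 / 49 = -1.55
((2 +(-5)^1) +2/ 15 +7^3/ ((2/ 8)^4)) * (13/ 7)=17122001/ 105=163066.68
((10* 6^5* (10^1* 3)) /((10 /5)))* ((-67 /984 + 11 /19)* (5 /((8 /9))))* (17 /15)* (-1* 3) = -8877415725 /779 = -11395912.36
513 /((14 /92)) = 23598 /7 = 3371.14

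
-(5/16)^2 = -25/256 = -0.10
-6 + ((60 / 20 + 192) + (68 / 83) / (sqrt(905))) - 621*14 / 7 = -1053 + 68*sqrt(905) / 75115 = -1052.97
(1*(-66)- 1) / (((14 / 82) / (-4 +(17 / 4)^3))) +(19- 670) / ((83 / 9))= -1064425489 / 37184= -28625.90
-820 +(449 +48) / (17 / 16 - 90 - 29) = -1555292 / 1887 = -824.21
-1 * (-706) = 706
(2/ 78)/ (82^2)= 1/ 262236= 0.00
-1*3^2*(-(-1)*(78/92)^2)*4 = -13689/529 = -25.88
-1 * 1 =-1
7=7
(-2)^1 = -2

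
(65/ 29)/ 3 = 65/ 87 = 0.75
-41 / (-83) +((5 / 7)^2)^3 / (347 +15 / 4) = 6772710927 / 13700108401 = 0.49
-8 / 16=-1 / 2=-0.50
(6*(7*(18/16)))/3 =63/4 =15.75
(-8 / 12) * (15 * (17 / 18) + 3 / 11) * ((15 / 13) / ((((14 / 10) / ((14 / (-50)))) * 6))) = 953 / 2574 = 0.37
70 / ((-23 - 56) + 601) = 35 / 261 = 0.13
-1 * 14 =-14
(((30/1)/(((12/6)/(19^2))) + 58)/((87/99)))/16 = 180609/464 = 389.24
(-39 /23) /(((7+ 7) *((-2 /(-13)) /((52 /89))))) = -6591 /14329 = -0.46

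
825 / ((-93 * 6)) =-275 / 186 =-1.48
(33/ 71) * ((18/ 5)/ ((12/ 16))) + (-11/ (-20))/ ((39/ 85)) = 189937/ 55380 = 3.43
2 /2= 1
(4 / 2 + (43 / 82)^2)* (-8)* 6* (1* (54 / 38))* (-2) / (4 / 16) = 39649824 / 31939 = 1241.42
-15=-15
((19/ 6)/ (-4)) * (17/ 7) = -323/ 168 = -1.92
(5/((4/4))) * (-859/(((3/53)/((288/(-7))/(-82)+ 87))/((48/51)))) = -30488521360/4879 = -6248928.34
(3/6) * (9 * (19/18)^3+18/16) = 1897/324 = 5.85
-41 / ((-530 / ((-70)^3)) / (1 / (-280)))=10045 / 106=94.76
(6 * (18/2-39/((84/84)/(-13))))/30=516/5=103.20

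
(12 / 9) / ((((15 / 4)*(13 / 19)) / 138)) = 71.71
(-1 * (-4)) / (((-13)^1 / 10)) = -40 / 13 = -3.08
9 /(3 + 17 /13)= 117 /56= 2.09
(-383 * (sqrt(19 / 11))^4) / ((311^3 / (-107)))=14794141 / 3639707951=0.00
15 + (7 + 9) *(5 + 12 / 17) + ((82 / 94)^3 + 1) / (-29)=5437700021 / 51184739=106.24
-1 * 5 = -5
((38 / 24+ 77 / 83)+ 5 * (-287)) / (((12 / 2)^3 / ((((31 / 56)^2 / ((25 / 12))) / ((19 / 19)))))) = -1371115399 / 1405555200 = -0.98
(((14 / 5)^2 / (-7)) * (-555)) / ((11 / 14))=43512 / 55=791.13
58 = 58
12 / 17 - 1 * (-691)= 11759 / 17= 691.71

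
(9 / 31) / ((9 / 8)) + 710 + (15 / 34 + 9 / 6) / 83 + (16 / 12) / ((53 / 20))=4943378219 / 6954819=710.78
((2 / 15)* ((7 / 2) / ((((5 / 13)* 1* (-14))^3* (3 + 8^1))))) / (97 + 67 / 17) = -2873 / 1067220000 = -0.00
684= 684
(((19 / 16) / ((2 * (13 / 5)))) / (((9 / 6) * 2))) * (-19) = -1805 / 1248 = -1.45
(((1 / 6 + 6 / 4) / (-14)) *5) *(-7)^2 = -175 / 6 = -29.17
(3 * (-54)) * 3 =-486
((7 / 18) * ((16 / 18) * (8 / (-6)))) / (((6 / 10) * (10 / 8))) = -448 / 729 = -0.61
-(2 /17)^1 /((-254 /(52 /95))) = 52 /205105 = 0.00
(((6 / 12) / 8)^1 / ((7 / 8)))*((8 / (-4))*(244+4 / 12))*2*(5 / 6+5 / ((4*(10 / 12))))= -1466 / 9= -162.89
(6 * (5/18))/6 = 5/18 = 0.28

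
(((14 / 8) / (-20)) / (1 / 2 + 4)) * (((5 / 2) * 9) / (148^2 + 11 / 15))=-105 / 5257136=-0.00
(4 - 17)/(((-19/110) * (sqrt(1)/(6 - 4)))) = 2860/19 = 150.53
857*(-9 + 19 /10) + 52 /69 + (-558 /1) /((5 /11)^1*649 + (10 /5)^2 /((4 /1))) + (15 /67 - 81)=-21096088039 /3421020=-6166.61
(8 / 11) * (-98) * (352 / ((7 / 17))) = -60928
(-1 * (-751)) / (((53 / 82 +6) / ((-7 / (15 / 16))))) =-6897184 / 8175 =-843.69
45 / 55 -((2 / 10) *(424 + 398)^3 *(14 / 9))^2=-8210973355956290079 / 275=-29858084930750145.74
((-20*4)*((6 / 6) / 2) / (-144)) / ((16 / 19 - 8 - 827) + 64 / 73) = -6935 / 20803698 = -0.00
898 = 898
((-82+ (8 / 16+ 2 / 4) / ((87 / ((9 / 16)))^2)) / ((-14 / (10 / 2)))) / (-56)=-88271315 / 168792064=-0.52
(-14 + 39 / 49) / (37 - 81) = 647 / 2156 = 0.30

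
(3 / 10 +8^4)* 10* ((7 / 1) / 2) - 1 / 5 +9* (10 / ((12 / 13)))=717339 / 5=143467.80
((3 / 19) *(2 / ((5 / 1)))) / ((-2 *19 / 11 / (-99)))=3267 / 1805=1.81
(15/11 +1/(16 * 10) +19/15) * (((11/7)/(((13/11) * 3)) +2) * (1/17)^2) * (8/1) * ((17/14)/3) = 9285307/128648520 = 0.07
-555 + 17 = -538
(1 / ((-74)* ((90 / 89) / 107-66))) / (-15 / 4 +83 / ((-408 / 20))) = -161891 / 6181113070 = -0.00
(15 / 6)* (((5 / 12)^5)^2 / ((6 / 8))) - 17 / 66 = -262611688577 / 1021636509696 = -0.26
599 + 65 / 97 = 58168 / 97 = 599.67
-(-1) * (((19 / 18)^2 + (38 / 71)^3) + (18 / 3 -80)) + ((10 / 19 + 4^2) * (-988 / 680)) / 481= -72.78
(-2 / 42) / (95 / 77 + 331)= -11 / 76746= -0.00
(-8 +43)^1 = 35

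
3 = 3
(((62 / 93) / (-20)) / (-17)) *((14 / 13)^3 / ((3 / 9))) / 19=1372 / 3548155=0.00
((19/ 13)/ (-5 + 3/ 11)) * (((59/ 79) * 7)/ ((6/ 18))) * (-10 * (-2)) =-1294755/ 13351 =-96.98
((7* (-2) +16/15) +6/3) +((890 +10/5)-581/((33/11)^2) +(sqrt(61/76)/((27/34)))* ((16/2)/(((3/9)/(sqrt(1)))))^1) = 136* sqrt(1159)/171 +36743/45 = 843.59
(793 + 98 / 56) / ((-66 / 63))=-758.62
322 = 322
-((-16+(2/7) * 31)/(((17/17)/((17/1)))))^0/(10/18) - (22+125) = -744/5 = -148.80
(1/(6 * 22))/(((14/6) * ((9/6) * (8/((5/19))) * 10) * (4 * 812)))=1/456175104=0.00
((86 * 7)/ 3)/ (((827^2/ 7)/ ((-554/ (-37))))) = 2334556/ 75916119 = 0.03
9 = 9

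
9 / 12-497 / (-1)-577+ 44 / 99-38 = -4205 / 36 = -116.81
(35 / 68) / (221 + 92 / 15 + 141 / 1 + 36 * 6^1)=525 / 595816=0.00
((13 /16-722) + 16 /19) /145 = -4.97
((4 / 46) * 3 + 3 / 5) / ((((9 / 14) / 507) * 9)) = 26026 / 345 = 75.44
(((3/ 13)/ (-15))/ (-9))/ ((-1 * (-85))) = 0.00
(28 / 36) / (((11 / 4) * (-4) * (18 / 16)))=-56 / 891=-0.06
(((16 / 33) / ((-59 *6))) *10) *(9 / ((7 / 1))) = -80 / 4543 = -0.02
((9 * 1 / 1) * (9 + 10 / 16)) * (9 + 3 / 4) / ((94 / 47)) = 27027 / 64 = 422.30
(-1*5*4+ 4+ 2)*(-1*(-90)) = -1260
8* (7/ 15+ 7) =59.73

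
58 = 58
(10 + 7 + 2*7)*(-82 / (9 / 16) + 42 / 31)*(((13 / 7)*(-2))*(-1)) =-1047644 / 63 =-16629.27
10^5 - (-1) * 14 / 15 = 1500014 / 15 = 100000.93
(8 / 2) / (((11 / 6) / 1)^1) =24 / 11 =2.18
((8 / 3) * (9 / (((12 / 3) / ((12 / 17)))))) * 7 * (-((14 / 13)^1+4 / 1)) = -33264 / 221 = -150.52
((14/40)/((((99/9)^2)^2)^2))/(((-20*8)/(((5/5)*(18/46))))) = -63/15776813641600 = -0.00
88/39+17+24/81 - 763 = -260950/351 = -743.45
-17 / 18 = -0.94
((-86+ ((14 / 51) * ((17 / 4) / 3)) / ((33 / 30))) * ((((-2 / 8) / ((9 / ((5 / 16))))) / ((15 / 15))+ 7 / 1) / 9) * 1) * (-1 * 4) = 34144933 / 128304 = 266.13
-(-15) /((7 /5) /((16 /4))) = 300 /7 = 42.86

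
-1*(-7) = 7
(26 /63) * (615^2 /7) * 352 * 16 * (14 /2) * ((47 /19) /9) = 289228825600 /1197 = 241628091.56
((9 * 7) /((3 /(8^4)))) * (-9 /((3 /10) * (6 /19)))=-8171520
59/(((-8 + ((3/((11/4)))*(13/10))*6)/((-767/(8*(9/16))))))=-19753.29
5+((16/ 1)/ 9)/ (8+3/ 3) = 421/ 81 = 5.20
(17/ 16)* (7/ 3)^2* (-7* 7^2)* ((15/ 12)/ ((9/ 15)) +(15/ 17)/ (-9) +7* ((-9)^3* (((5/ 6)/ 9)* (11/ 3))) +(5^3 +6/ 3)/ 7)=1957028689/ 576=3397619.25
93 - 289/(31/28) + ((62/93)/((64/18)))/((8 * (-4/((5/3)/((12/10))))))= -16002823/95232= -168.04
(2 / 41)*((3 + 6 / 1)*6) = 108 / 41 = 2.63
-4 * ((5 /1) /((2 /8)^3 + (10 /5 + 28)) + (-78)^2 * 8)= -373996928 /1921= -194688.67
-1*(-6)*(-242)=-1452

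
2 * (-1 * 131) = -262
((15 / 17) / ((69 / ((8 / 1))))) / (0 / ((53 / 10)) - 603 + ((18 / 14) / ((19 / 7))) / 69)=-190 / 1119909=-0.00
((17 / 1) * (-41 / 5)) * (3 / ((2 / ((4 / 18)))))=-697 / 15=-46.47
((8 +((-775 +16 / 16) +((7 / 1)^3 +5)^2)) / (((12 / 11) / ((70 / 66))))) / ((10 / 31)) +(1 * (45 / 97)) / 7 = 8865482587 / 24444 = 362685.43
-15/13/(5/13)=-3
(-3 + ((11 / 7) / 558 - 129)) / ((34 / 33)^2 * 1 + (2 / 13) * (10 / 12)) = -811008913 / 7309862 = -110.95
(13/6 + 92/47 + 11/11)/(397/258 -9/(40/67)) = -1242700/3282809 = -0.38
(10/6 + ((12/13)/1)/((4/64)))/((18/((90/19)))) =3205/741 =4.33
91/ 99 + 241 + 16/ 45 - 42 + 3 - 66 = 67951/ 495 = 137.27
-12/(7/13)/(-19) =156/133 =1.17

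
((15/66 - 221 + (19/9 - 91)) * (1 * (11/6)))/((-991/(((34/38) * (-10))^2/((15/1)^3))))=932603/68631705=0.01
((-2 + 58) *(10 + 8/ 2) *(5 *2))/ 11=7840/ 11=712.73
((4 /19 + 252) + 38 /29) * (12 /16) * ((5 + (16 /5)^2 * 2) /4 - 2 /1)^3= 184067571309 /11600000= 15867.89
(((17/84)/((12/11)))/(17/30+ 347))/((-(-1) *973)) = 935/1704439128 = 0.00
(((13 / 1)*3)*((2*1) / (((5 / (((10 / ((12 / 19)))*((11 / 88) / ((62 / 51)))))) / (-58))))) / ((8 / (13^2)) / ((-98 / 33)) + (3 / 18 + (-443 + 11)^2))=-9075470859 / 1149803336572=-0.01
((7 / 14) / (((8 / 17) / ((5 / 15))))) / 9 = 17 / 432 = 0.04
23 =23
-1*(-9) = 9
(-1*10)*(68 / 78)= -340 / 39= -8.72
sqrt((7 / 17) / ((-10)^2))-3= -3 +sqrt(119) / 170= -2.94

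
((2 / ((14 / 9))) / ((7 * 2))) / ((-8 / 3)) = -27 / 784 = -0.03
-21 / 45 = -7 / 15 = -0.47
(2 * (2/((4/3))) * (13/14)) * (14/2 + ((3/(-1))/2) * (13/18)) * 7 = 923/8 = 115.38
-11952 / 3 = -3984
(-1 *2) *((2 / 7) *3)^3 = -432 / 343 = -1.26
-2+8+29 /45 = 299 /45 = 6.64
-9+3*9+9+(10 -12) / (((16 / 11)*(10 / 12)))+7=647 / 20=32.35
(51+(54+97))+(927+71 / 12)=13619 / 12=1134.92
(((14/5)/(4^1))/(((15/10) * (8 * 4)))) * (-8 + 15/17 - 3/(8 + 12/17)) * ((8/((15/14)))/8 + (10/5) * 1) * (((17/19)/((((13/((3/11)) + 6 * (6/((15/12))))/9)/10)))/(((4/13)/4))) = -56381325/12901456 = -4.37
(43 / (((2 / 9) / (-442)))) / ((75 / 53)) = -1510977 / 25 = -60439.08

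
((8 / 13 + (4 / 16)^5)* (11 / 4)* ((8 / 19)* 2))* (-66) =-2978415 / 31616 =-94.21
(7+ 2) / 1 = 9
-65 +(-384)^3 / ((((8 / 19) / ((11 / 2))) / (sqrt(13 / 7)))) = -739639296 * sqrt(91) / 7 -65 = -1007958521.23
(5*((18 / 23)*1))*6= 540 / 23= 23.48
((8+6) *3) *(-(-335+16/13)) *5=911190/13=70091.54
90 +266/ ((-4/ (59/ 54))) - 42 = -2663/ 108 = -24.66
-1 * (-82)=82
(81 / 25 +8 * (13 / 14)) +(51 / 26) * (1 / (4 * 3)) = 197143 / 18200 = 10.83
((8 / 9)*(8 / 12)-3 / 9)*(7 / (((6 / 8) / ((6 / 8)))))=49 / 27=1.81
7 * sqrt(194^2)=1358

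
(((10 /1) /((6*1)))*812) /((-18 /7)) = -14210 /27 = -526.30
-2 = -2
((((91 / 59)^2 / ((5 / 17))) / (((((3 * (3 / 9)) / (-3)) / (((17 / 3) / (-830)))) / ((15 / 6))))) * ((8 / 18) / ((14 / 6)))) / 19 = 341887 / 82343055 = 0.00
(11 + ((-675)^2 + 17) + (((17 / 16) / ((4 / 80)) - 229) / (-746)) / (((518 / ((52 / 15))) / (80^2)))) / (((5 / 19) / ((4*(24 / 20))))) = 20073312291096 / 2415175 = 8311328.29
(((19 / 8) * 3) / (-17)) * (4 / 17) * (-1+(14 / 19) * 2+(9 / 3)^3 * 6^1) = -16.02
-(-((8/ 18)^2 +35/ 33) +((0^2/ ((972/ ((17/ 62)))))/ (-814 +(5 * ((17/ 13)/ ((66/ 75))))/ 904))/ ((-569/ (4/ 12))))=1121/ 891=1.26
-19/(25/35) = -133/5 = -26.60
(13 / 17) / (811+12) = 13 / 13991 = 0.00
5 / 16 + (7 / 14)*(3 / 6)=9 / 16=0.56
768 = 768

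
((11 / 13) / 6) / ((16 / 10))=55 / 624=0.09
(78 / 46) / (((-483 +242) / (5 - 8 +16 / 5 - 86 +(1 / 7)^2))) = 819624 / 1358035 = 0.60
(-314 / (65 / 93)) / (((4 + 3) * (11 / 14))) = -58404 / 715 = -81.68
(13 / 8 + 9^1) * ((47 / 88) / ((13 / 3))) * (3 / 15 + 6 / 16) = 0.75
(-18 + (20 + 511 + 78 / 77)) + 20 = 41119 / 77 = 534.01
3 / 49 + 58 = 2845 / 49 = 58.06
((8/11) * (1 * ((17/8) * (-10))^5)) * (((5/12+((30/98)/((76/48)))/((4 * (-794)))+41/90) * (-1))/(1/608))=51491335070245625/30813552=1671061326.21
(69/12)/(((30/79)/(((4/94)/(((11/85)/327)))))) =3366901/2068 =1628.10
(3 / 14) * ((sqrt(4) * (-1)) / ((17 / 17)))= -3 / 7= -0.43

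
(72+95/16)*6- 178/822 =1536839/3288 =467.41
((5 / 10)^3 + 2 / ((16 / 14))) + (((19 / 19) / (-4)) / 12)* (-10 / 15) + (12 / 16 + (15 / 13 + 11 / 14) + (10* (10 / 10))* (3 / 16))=42283 / 6552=6.45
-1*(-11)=11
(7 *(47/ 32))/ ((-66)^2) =329/ 139392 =0.00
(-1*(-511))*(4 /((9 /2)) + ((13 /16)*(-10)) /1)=-266231 /72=-3697.65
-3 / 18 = -1 / 6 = -0.17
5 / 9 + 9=86 / 9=9.56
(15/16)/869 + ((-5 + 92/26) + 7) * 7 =38.77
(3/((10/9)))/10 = 0.27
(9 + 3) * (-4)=-48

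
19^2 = 361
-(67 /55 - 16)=813 /55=14.78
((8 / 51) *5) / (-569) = -40 / 29019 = -0.00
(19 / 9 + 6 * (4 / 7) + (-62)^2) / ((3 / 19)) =4607899 / 189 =24380.42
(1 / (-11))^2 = 0.01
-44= -44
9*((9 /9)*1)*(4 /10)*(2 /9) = 4 /5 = 0.80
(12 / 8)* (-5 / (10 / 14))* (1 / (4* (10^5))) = -21 / 800000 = -0.00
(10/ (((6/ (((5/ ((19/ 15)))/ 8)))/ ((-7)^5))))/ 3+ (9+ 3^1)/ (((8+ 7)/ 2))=-10500727/ 2280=-4605.58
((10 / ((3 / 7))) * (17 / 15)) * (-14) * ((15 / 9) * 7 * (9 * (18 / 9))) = -233240 / 3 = -77746.67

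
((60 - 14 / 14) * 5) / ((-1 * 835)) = -59 / 167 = -0.35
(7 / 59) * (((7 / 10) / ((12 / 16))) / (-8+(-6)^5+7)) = -0.00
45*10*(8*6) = 21600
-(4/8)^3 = -1/8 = -0.12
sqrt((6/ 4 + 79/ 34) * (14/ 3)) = sqrt(46410)/ 51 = 4.22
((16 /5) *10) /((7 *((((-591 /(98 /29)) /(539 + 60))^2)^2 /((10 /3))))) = 542829611649025756160 /258858940828179123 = 2097.01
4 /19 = 0.21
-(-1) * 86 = 86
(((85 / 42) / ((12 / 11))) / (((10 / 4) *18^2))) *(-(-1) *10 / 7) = 935 / 285768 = 0.00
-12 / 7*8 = -96 / 7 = -13.71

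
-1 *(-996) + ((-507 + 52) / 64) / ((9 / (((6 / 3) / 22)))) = 6310201 / 6336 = 995.93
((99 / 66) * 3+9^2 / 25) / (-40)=-0.19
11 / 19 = 0.58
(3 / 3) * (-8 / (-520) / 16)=1 / 1040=0.00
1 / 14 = 0.07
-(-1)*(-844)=-844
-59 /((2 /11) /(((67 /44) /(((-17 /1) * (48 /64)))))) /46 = 3953 /4692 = 0.84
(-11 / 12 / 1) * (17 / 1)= -187 / 12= -15.58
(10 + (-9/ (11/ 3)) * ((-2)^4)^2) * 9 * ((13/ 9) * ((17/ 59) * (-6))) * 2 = 18038904/ 649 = 27794.92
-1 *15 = -15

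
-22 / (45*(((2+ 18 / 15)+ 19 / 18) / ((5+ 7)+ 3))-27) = 660 / 427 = 1.55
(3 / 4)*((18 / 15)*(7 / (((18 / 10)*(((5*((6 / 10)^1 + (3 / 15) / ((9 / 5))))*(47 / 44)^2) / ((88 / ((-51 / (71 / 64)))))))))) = -1984521 / 1201696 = -1.65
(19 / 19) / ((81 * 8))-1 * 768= -497663 / 648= -768.00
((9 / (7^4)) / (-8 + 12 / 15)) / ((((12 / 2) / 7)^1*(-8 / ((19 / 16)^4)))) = 651605 / 4315938816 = 0.00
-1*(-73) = 73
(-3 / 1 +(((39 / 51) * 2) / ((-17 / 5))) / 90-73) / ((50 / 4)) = -395378 / 65025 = -6.08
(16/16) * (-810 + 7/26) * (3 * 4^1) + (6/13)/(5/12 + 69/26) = -60505386/6227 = -9716.62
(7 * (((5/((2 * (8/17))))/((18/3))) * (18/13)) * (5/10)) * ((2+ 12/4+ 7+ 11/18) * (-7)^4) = 324291065/2496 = 129924.30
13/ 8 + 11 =101/ 8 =12.62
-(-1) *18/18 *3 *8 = 24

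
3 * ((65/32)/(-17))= -195/544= -0.36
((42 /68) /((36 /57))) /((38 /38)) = 133 /136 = 0.98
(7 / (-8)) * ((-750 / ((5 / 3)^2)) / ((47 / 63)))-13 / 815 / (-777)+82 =398.68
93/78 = 31/26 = 1.19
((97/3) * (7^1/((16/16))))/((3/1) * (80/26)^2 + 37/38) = 4360538/565959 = 7.70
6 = 6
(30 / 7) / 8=0.54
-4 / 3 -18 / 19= -2.28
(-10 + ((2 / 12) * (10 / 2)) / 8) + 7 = -139 / 48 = -2.90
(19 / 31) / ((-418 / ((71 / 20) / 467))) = -71 / 6369880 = -0.00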